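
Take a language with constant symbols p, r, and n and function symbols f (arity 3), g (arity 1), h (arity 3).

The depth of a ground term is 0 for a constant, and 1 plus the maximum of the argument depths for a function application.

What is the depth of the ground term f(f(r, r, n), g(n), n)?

depth(f(r, r, n)) = 1 + max(0, 0, 0) = 1
depth(g(n)) = 1 + depth(n) = 1 + 0 = 1
depth(f(f(r, r, n), g(n), n)) = 1 + max(1, 1, 0) = 2

2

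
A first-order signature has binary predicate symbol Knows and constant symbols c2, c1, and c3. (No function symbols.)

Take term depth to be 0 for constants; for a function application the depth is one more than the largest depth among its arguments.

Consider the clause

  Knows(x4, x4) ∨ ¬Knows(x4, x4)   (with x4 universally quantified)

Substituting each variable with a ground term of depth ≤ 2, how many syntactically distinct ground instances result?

3

Ground terms of depth ≤ 2:
  With no function symbols every ground term is a constant, so there are exactly 3 ground terms at every depth bound.
  N_0 = 3
  N_1 = 3
  N_2 = 3
  Explicitly: c2, c1, c3.
So there are 3 ground terms available for substitution.
The body mentions the single quantified variable x4; since ground terms form a free algebra, no two substitutions collapse to the same formula.
Number of ground instances = 3.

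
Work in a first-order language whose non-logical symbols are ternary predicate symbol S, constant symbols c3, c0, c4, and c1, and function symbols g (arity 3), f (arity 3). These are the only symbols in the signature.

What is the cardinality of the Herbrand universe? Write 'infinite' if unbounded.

The signature has at least one function symbol (g, arity 3) and at least one constant (c3).
Iterating g gives infinitely many distinct ground terms: c3, g(c3, c3, c3), g(g(c3, c3, c3), g(c3, c3, c3), g(c3, c3, c3)), ...
So the Herbrand universe is infinite.

infinite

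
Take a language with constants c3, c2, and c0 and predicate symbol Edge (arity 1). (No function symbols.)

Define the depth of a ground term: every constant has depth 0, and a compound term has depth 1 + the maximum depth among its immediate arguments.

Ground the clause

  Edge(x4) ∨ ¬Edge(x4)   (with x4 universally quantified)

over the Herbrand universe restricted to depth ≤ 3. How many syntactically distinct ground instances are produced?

3

Ground terms of depth ≤ 3:
  With no function symbols every ground term is a constant, so there are exactly 3 ground terms at every depth bound.
  N_0 = 3
  N_1 = 3
  N_2 = 3
  N_3 = 3
  Explicitly: c3, c2, c0.
So there are 3 ground terms available for substitution.
The clause has 1 distinct variable (x4), which appears in the body. In the free term algebra distinct substitutions yield syntactically distinct ground instances.
Number of ground instances = 3.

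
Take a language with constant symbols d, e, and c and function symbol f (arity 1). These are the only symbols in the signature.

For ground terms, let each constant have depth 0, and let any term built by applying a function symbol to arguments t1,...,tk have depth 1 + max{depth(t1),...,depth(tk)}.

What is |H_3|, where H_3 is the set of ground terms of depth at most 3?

12

Let N_k count ground terms of depth at most k. Each non-constant term of depth ≤ k is some function symbol applied to depth-≤(k−1) arguments, giving N_k = 3 + N_{k-1}.
N_0 = 3
N_1 = 3 + 3 = 6
N_2 = 3 + 6 = 9
N_3 = 3 + 9 = 12
Explicitly: d, e, c, f(d), f(e), f(c), f(f(d)), f(f(e)), f(f(c)), f(f(f(d))), f(f(f(e))), f(f(f(c))).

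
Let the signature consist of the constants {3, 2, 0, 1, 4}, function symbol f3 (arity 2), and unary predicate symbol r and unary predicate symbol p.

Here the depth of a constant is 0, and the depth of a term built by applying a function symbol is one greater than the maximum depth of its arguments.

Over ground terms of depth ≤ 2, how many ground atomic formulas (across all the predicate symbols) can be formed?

1810

First count ground terms of depth ≤ 2.
Count level by level. With function symbols f3/2, the terms of depth ≤ k are the 5 constants together with each function applied to depth-≤(k−1) tuples, so N_k = 5 + N_{k-1}^2.
N_0 = 5
N_1 = 5 + 5^2 = 30
N_2 = 5 + 30^2 = 905
So |H| = 905.
A ground atom is a predicate applied to a tuple of terms from H, so the count is the sum over predicates of |H|^arity:
  r: 905;  p: 905
Total ground atoms: 905 + 905 = 1810.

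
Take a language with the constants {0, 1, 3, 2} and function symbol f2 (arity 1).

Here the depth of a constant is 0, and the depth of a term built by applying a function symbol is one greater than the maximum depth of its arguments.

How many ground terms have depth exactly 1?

4

Write N_k for the number of ground terms of depth ≤ k. A term of depth ≤ k is either a constant or a function symbol applied to arguments of depth ≤ k−1, so N_k = 4 + N_{k-1}.
N_0 = 4
N_1 = 4 + 4 = 8
Terms of depth exactly 1: N_1 − N_0 = 8 − 4 = 4.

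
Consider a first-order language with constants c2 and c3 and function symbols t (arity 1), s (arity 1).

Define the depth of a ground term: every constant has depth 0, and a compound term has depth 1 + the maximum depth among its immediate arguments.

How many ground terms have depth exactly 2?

8

Count level by level. With function symbols t/1, s/1, the terms of depth ≤ k are the 2 constants together with each function applied to depth-≤(k−1) tuples, so N_k = 2 + N_{k-1} + N_{k-1}.
N_0 = 2
N_1 = 2 + 2 + 2 = 6
N_2 = 2 + 6 + 6 = 14
Terms of depth exactly 2: N_2 − N_1 = 14 − 6 = 8.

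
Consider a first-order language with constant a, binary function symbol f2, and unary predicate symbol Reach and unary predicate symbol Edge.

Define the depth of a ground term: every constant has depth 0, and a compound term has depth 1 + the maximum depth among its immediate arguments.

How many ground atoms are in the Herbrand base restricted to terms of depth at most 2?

10

First count ground terms of depth ≤ 2.
Let N_k count ground terms of depth at most k. Each non-constant term of depth ≤ k is some function symbol applied to depth-≤(k−1) arguments, giving N_k = 1 + N_{k-1}^2.
N_0 = 1
N_1 = 1 + 1^2 = 2
N_2 = 1 + 2^2 = 5
So |H| = 5.
Each predicate of arity r yields |H|^r ground atoms (one per choice of an r-tuple from H):
  Reach: 5;  Edge: 5
Total ground atoms: 5 + 5 = 10.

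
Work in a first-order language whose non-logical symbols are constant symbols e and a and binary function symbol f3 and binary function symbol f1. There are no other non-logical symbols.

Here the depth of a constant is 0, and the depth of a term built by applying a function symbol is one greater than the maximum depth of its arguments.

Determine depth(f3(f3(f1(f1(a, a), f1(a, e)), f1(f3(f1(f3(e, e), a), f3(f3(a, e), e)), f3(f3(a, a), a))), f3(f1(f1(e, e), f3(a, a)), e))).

6

depth(f1(a, a)) = 1 + max(0, 0) = 1
depth(f1(a, e)) = 1 + max(0, 0) = 1
depth(f1(f1(a, a), f1(a, e))) = 1 + max(1, 1) = 2
depth(f3(e, e)) = 1 + max(0, 0) = 1
depth(f1(f3(e, e), a)) = 1 + max(1, 0) = 2
depth(f3(a, e)) = 1 + max(0, 0) = 1
depth(f3(f3(a, e), e)) = 1 + max(1, 0) = 2
depth(f3(f1(f3(e, e), a), f3(f3(a, e), e))) = 1 + max(2, 2) = 3
depth(f3(a, a)) = 1 + max(0, 0) = 1
depth(f3(f3(a, a), a)) = 1 + max(1, 0) = 2
depth(f1(f3(f1(f3(e, e), a), f3(f3(a, e), e)), f3(f3(a, a), a))) = 1 + max(3, 2) = 4
depth(f3(f1(f1(a, a), f1(a, e)), f1(f3(f1(f3(e, e), a), f3(f3(a, e), e)), f3(f3(a, a), a)))) = 1 + max(2, 4) = 5
depth(f1(e, e)) = 1 + max(0, 0) = 1
depth(f1(f1(e, e), f3(a, a))) = 1 + max(1, 1) = 2
depth(f3(f1(f1(e, e), f3(a, a)), e)) = 1 + max(2, 0) = 3
depth(f3(f3(f1(f1(a, a), f1(a, e)), f1(f3(f1(f3(e, e), a), f3(f3(a, e), e)), f3(f3(a, a), a))), f3(f1(f1(e, e), f3(a, a)), e))) = 1 + max(5, 3) = 6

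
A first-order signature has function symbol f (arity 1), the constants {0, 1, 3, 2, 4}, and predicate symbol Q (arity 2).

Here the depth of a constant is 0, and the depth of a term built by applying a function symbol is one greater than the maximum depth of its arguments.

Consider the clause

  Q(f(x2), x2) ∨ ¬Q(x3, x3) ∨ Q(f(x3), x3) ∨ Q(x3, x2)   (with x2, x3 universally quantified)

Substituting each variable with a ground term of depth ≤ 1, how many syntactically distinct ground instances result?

Ground terms of depth ≤ 1:
  Let N_k count ground terms of depth at most k. Each non-constant term of depth ≤ k is some function symbol applied to depth-≤(k−1) arguments, giving N_k = 5 + N_{k-1}.
  N_0 = 5
  N_1 = 5 + 5 = 10
So there are 10 ground terms available for substitution.
There are 2 variables to instantiate (x2, x3), each occurring in at least one literal, so different choices give different ground instances.
Number of ground instances = 10^2 = 100.

100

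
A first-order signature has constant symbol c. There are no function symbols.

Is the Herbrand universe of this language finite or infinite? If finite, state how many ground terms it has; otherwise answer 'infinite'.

1

There are no function symbols, so the only ground term is the single constant.
The Herbrand universe is {c}, finite with 1 element.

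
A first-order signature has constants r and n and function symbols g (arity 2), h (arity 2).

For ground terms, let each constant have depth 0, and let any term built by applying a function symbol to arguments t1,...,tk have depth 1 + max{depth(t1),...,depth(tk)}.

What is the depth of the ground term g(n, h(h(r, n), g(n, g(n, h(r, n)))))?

5

depth(h(r, n)) = 1 + max(0, 0) = 1
depth(g(n, h(r, n))) = 1 + max(0, 1) = 2
depth(g(n, g(n, h(r, n)))) = 1 + max(0, 2) = 3
depth(h(h(r, n), g(n, g(n, h(r, n))))) = 1 + max(1, 3) = 4
depth(g(n, h(h(r, n), g(n, g(n, h(r, n)))))) = 1 + max(0, 4) = 5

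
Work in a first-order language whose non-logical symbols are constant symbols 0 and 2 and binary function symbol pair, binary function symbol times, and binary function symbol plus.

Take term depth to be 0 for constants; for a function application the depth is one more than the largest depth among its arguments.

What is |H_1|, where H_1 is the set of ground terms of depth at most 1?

14

Let N_k = |{terms of depth ≤ k}|. Then N_0 = 2 and N_k = 2 + N_{k-1}^2 + N_{k-1}^2 + N_{k-1}^2 for k ≥ 1 (one summand per function symbol, arity giving the exponent).
N_0 = 2
N_1 = 2 + 2^2 + 2^2 + 2^2 = 14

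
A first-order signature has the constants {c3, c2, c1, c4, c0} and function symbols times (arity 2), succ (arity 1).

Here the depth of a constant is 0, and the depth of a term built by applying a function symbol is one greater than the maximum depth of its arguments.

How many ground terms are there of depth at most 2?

1265

Write N_k for the number of ground terms of depth ≤ k. A term of depth ≤ k is either a constant or a function symbol applied to arguments of depth ≤ k−1, so N_k = 5 + N_{k-1}^2 + N_{k-1}.
N_0 = 5
N_1 = 5 + 5^2 + 5 = 35
N_2 = 5 + 35^2 + 35 = 1265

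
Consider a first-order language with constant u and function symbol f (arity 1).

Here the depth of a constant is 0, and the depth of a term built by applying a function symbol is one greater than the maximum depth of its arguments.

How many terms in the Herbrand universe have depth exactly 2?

Write N_k for the number of ground terms of depth ≤ k. A term of depth ≤ k is either a constant or a function symbol applied to arguments of depth ≤ k−1, so N_k = 1 + N_{k-1}.
N_0 = 1
N_1 = 1 + 1 = 2
N_2 = 1 + 2 = 3
Terms of depth exactly 2: N_2 − N_1 = 3 − 2 = 1.

1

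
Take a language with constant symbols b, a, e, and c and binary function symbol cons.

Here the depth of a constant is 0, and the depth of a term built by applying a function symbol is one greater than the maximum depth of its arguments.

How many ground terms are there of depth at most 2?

404

Let N_k = |{terms of depth ≤ k}|. Then N_0 = 4 and N_k = 4 + N_{k-1}^2 for k ≥ 1 (one summand per function symbol, arity giving the exponent).
N_0 = 4
N_1 = 4 + 4^2 = 20
N_2 = 4 + 20^2 = 404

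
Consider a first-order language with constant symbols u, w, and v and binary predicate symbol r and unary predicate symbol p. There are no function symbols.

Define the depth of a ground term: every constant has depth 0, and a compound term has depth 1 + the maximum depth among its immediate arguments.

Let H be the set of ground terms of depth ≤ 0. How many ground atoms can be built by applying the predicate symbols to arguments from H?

First count ground terms of depth ≤ 0.
With no function symbols every ground term is a constant, so there are exactly 3 ground terms at every depth bound.
N_0 = 3
Explicitly: u, w, v.
So |H| = 3.
Ground atoms are formed by filling each argument slot of a predicate with a term from H, so an r-ary predicate gives |H|^r atoms:
  r: 3^2 = 9;  p: 3
Total ground atoms: 9 + 3 = 12.

12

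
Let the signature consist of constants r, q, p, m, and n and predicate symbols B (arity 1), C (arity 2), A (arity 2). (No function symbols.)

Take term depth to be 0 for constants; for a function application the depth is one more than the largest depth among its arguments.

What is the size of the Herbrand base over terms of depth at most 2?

First count ground terms of depth ≤ 2.
With no function symbols every ground term is a constant, so there are exactly 5 ground terms at every depth bound.
N_0 = 5
N_1 = 5
N_2 = 5
Explicitly: r, q, p, m, n.
So |H| = 5.
Ground atoms are formed by filling each argument slot of a predicate with a term from H, so an r-ary predicate gives |H|^r atoms:
  B: 5;  C: 5^2 = 25;  A: 5^2 = 25
Total ground atoms: 5 + 25 + 25 = 55.

55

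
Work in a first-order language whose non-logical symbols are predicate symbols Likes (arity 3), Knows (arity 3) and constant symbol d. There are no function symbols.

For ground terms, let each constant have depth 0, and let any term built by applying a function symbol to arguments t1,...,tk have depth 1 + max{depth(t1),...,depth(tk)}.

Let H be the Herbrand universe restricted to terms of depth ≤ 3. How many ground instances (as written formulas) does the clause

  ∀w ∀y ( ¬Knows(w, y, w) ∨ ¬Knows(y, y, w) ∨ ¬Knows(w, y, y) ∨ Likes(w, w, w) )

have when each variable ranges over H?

Ground terms of depth ≤ 3:
  With no function symbols every ground term is a constant, so there is exactly 1 ground term at every depth bound.
  N_0 = 1
  N_1 = 1
  N_2 = 1
  N_3 = 1
  Explicitly: d.
So there is exactly 1 ground term available for substitution.
The body mentions every one of the 2 quantified variables; since ground terms form a free algebra, no two substitutions collapse to the same formula.
Number of ground instances = 1^2 = 1.

1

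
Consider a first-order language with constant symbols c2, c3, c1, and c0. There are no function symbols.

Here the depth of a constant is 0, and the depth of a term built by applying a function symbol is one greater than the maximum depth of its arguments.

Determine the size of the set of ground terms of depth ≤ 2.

With no function symbols every ground term is a constant, so there are exactly 4 ground terms at every depth bound.
N_0 = 4
N_1 = 4
N_2 = 4
Explicitly: c2, c3, c1, c0.

4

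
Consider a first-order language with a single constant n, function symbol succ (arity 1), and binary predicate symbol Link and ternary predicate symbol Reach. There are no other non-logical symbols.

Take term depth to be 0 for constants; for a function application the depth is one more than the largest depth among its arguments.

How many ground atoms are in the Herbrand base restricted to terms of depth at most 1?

12

First count ground terms of depth ≤ 1.
Let N_k = |{terms of depth ≤ k}|. Then N_0 = 1 and N_k = 1 + N_{k-1} for k ≥ 1 (one summand per function symbol, arity giving the exponent).
N_0 = 1
N_1 = 1 + 1 = 2
Explicitly: n, succ(n).
So |H| = 2.
Each predicate of arity r yields |H|^r ground atoms (one per choice of an r-tuple from H):
  Link: 2^2 = 4;  Reach: 2^3 = 8
Total ground atoms: 4 + 8 = 12.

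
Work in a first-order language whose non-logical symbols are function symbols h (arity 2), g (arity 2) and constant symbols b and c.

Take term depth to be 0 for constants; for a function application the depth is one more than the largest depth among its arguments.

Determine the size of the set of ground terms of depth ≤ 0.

2

Count level by level. With function symbols h/2, g/2, the terms of depth ≤ k are the 2 constants together with each function applied to depth-≤(k−1) tuples, so N_k = 2 + N_{k-1}^2 + N_{k-1}^2.
N_0 = 2
Explicitly: b, c.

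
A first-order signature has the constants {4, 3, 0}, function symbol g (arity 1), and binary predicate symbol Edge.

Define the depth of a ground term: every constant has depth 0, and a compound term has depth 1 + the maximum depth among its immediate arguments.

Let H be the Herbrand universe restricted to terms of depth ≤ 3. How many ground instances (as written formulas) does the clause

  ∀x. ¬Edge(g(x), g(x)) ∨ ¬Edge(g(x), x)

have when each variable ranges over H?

12

Ground terms of depth ≤ 3:
  Let N_k = |{terms of depth ≤ k}|. Then N_0 = 3 and N_k = 3 + N_{k-1} for k ≥ 1 (one summand per function symbol, arity giving the exponent).
  N_0 = 3
  N_1 = 3 + 3 = 6
  N_2 = 3 + 6 = 9
  N_3 = 3 + 9 = 12
So there are 12 ground terms available for substitution.
The clause has 1 distinct variable (x), which appears in the body. In the free term algebra distinct substitutions yield syntactically distinct ground instances.
Number of ground instances = 12.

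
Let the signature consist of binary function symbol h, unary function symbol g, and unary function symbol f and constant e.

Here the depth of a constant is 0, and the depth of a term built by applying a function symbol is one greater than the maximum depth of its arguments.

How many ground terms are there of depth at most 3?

Count level by level. With function symbols h/2, g/1, f/1, the terms of depth ≤ k are the 1 constant together with each function applied to depth-≤(k−1) tuples, so N_k = 1 + N_{k-1}^2 + N_{k-1} + N_{k-1}.
N_0 = 1
N_1 = 1 + 1^2 + 1 + 1 = 4
N_2 = 1 + 4^2 + 4 + 4 = 25
N_3 = 1 + 25^2 + 25 + 25 = 676

676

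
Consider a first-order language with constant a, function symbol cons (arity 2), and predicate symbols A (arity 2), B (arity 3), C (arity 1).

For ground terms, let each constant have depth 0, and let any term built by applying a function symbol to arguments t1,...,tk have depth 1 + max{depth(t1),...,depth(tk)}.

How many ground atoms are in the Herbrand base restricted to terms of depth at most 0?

3

First count ground terms of depth ≤ 0.
Let N_k count ground terms of depth at most k. Each non-constant term of depth ≤ k is some function symbol applied to depth-≤(k−1) arguments, giving N_k = 1 + N_{k-1}^2.
N_0 = 1
Explicitly: a.
So |H| = 1.
Each predicate of arity r yields |H|^r ground atoms (one per choice of an r-tuple from H):
  A: 1^2 = 1;  B: 1^3 = 1;  C: 1
Total ground atoms: 1 + 1 + 1 = 3.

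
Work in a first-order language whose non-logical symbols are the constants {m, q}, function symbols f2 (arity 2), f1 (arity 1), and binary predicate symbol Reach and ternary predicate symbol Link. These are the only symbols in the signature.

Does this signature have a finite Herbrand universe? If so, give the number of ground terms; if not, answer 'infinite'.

The signature has at least one function symbol (f2, arity 2) and at least one constant (m).
Iterating f2 gives infinitely many distinct ground terms: m, f2(m, m), f2(f2(m, m), f2(m, m)), ...
So the Herbrand universe is infinite.

infinite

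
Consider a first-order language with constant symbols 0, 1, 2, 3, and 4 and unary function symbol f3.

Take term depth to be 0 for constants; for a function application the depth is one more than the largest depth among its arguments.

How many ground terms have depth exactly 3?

5

Let N_k = |{terms of depth ≤ k}|. Then N_0 = 5 and N_k = 5 + N_{k-1} for k ≥ 1 (one summand per function symbol, arity giving the exponent).
N_0 = 5
N_1 = 5 + 5 = 10
N_2 = 5 + 10 = 15
N_3 = 5 + 15 = 20
Terms of depth exactly 3: N_3 − N_2 = 20 − 15 = 5.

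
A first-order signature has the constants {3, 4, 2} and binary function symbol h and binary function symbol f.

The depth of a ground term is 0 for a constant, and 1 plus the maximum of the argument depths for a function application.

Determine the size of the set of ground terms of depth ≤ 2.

885

Write N_k for the number of ground terms of depth ≤ k. A term of depth ≤ k is either a constant or a function symbol applied to arguments of depth ≤ k−1, so N_k = 3 + N_{k-1}^2 + N_{k-1}^2.
N_0 = 3
N_1 = 3 + 3^2 + 3^2 = 21
N_2 = 3 + 21^2 + 21^2 = 885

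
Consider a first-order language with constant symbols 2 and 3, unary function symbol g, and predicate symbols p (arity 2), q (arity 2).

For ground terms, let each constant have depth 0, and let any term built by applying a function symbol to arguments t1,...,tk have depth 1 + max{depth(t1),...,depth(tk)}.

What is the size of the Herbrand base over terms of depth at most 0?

First count ground terms of depth ≤ 0.
Let N_k = |{terms of depth ≤ k}|. Then N_0 = 2 and N_k = 2 + N_{k-1} for k ≥ 1 (one summand per function symbol, arity giving the exponent).
N_0 = 2
So |H| = 2.
Each predicate of arity r yields |H|^r ground atoms (one per choice of an r-tuple from H):
  p: 2^2 = 4;  q: 2^2 = 4
Total ground atoms: 4 + 4 = 8.

8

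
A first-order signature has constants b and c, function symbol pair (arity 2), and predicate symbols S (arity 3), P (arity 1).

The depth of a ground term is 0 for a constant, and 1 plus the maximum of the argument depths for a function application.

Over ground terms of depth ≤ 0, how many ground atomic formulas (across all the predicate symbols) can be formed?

First count ground terms of depth ≤ 0.
Write N_k for the number of ground terms of depth ≤ k. A term of depth ≤ k is either a constant or a function symbol applied to arguments of depth ≤ k−1, so N_k = 2 + N_{k-1}^2.
N_0 = 2
Explicitly: b, c.
So |H| = 2.
Ground atoms are formed by filling each argument slot of a predicate with a term from H, so an r-ary predicate gives |H|^r atoms:
  S: 2^3 = 8;  P: 2
Total ground atoms: 8 + 2 = 10.

10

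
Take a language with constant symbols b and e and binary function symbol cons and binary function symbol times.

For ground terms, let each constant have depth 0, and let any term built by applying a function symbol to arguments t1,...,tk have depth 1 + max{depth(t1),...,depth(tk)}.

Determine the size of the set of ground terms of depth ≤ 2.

202

Let N_k count ground terms of depth at most k. Each non-constant term of depth ≤ k is some function symbol applied to depth-≤(k−1) arguments, giving N_k = 2 + N_{k-1}^2 + N_{k-1}^2.
N_0 = 2
N_1 = 2 + 2^2 + 2^2 = 10
N_2 = 2 + 10^2 + 10^2 = 202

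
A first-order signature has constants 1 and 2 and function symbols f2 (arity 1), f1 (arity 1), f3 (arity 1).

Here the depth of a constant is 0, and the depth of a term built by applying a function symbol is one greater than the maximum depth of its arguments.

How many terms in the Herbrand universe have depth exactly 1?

Let N_k = |{terms of depth ≤ k}|. Then N_0 = 2 and N_k = 2 + N_{k-1} + N_{k-1} + N_{k-1} for k ≥ 1 (one summand per function symbol, arity giving the exponent).
N_0 = 2
N_1 = 2 + 2 + 2 + 2 = 8
Terms of depth exactly 1: N_1 − N_0 = 8 − 2 = 6.

6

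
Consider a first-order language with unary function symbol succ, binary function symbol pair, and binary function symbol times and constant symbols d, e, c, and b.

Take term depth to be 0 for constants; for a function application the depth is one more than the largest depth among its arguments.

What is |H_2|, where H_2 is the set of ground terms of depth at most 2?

Let N_k = |{terms of depth ≤ k}|. Then N_0 = 4 and N_k = 4 + N_{k-1} + N_{k-1}^2 + N_{k-1}^2 for k ≥ 1 (one summand per function symbol, arity giving the exponent).
N_0 = 4
N_1 = 4 + 4 + 4^2 + 4^2 = 40
N_2 = 4 + 40 + 40^2 + 40^2 = 3244

3244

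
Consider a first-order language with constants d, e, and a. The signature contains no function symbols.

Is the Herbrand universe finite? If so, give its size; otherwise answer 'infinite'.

3

There are no function symbols, so every ground term is one of the 3 constants.
The Herbrand universe is {d, e, a}, which is finite with 3 elements.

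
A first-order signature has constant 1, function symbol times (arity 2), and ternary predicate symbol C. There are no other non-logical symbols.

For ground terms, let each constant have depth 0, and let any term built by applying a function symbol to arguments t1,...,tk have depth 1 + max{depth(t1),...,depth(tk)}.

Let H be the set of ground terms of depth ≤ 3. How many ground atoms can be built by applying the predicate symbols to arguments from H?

First count ground terms of depth ≤ 3.
Count level by level. With function symbols times/2, the terms of depth ≤ k are the 1 constant together with each function applied to depth-≤(k−1) tuples, so N_k = 1 + N_{k-1}^2.
N_0 = 1
N_1 = 1 + 1^2 = 2
N_2 = 1 + 2^2 = 5
N_3 = 1 + 5^2 = 26
So |H| = 26.
A ground atom is a predicate applied to a tuple of terms from H, so the count is the sum over predicates of |H|^arity:
  C: 26^3 = 17576
Total ground atoms: 17576.

17576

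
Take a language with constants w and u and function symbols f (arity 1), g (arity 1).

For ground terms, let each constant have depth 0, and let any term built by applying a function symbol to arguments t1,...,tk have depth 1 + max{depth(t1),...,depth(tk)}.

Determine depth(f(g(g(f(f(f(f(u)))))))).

depth(f(u)) = 1 + depth(u) = 1 + 0 = 1
depth(f(f(u))) = 1 + depth(f(u)) = 1 + 1 = 2
depth(f(f(f(u)))) = 1 + depth(f(f(u))) = 1 + 2 = 3
depth(f(f(f(f(u))))) = 1 + depth(f(f(f(u)))) = 1 + 3 = 4
depth(g(f(f(f(f(u)))))) = 1 + depth(f(f(f(f(u))))) = 1 + 4 = 5
depth(g(g(f(f(f(f(u))))))) = 1 + depth(g(f(f(f(f(u)))))) = 1 + 5 = 6
depth(f(g(g(f(f(f(f(u)))))))) = 1 + depth(g(g(f(f(f(f(u))))))) = 1 + 6 = 7

7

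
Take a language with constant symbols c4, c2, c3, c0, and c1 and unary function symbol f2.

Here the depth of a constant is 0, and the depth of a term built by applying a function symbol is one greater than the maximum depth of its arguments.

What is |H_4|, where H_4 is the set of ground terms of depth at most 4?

25

Let N_k = |{terms of depth ≤ k}|. Then N_0 = 5 and N_k = 5 + N_{k-1} for k ≥ 1 (one summand per function symbol, arity giving the exponent).
N_0 = 5
N_1 = 5 + 5 = 10
N_2 = 5 + 10 = 15
N_3 = 5 + 15 = 20
N_4 = 5 + 20 = 25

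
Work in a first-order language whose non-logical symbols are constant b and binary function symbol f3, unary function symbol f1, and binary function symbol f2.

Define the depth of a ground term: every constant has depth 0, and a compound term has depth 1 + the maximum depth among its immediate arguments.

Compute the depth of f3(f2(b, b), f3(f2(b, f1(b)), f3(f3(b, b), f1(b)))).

depth(f2(b, b)) = 1 + max(0, 0) = 1
depth(f1(b)) = 1 + depth(b) = 1 + 0 = 1
depth(f2(b, f1(b))) = 1 + max(0, 1) = 2
depth(f3(b, b)) = 1 + max(0, 0) = 1
depth(f3(f3(b, b), f1(b))) = 1 + max(1, 1) = 2
depth(f3(f2(b, f1(b)), f3(f3(b, b), f1(b)))) = 1 + max(2, 2) = 3
depth(f3(f2(b, b), f3(f2(b, f1(b)), f3(f3(b, b), f1(b))))) = 1 + max(1, 3) = 4

4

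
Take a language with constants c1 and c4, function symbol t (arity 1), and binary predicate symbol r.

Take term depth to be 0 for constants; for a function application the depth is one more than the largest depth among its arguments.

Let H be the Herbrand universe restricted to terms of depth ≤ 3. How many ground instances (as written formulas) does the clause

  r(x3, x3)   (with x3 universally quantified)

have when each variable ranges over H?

Ground terms of depth ≤ 3:
  Let N_k count ground terms of depth at most k. Each non-constant term of depth ≤ k is some function symbol applied to depth-≤(k−1) arguments, giving N_k = 2 + N_{k-1}.
  N_0 = 2
  N_1 = 2 + 2 = 4
  N_2 = 2 + 4 = 6
  N_3 = 2 + 6 = 8
So there are 8 ground terms available for substitution.
The body mentions the single quantified variable x3; since ground terms form a free algebra, no two substitutions collapse to the same formula.
Number of ground instances = 8.

8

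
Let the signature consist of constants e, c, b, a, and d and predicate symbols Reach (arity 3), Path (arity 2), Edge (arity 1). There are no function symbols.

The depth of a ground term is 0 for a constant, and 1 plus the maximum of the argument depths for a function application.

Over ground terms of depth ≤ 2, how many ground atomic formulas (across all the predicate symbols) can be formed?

First count ground terms of depth ≤ 2.
With no function symbols every ground term is a constant, so there are exactly 5 ground terms at every depth bound.
N_0 = 5
N_1 = 5
N_2 = 5
Explicitly: e, c, b, a, d.
So |H| = 5.
Ground atoms are formed by filling each argument slot of a predicate with a term from H, so an r-ary predicate gives |H|^r atoms:
  Reach: 5^3 = 125;  Path: 5^2 = 25;  Edge: 5
Total ground atoms: 125 + 25 + 5 = 155.

155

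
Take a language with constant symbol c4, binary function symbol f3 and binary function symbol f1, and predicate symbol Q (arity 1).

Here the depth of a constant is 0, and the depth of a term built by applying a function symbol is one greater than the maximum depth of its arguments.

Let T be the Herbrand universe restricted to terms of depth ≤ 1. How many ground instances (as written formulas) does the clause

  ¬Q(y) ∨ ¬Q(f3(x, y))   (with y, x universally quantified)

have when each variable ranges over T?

9

Ground terms of depth ≤ 1:
  Count level by level. With function symbols f3/2, f1/2, the terms of depth ≤ k are the 1 constant together with each function applied to depth-≤(k−1) tuples, so N_k = 1 + N_{k-1}^2 + N_{k-1}^2.
  N_0 = 1
  N_1 = 1 + 1^2 + 1^2 = 3
  Explicitly: c4, f3(c4, c4), f1(c4, c4).
So there are 3 ground terms available for substitution.
The clause has 2 distinct variables (y, x), each appearing in the body. In the free term algebra distinct substitutions yield syntactically distinct ground instances.
Number of ground instances = 3^2 = 9.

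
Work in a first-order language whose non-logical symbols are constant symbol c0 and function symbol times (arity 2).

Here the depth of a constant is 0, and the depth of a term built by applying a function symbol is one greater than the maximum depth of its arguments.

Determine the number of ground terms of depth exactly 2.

3

Count level by level. With function symbols times/2, the terms of depth ≤ k are the 1 constant together with each function applied to depth-≤(k−1) tuples, so N_k = 1 + N_{k-1}^2.
N_0 = 1
N_1 = 1 + 1^2 = 2
N_2 = 1 + 2^2 = 5
Terms of depth exactly 2: N_2 − N_1 = 5 − 2 = 3.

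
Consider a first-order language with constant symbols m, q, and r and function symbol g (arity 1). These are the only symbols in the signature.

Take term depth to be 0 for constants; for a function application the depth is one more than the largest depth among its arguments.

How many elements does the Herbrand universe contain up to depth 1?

Let N_k = |{terms of depth ≤ k}|. Then N_0 = 3 and N_k = 3 + N_{k-1} for k ≥ 1 (one summand per function symbol, arity giving the exponent).
N_0 = 3
N_1 = 3 + 3 = 6

6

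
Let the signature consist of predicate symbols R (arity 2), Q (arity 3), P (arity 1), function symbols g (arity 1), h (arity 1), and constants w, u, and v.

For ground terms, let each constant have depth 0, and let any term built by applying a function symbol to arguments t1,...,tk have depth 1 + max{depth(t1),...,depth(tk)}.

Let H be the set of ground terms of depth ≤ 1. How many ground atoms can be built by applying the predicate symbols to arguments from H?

819

First count ground terms of depth ≤ 1.
Count level by level. With function symbols g/1, h/1, the terms of depth ≤ k are the 3 constants together with each function applied to depth-≤(k−1) tuples, so N_k = 3 + N_{k-1} + N_{k-1}.
N_0 = 3
N_1 = 3 + 3 + 3 = 9
Explicitly: w, u, v, g(w), g(u), g(v), h(w), h(u), h(v).
So |H| = 9.
A ground atom is a predicate applied to a tuple of terms from H, so the count is the sum over predicates of |H|^arity:
  R: 9^2 = 81;  Q: 9^3 = 729;  P: 9
Total ground atoms: 81 + 729 + 9 = 819.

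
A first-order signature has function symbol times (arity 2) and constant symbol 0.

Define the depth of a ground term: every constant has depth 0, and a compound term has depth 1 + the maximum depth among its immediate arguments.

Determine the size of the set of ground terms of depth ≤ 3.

26

Let N_k count ground terms of depth at most k. Each non-constant term of depth ≤ k is some function symbol applied to depth-≤(k−1) arguments, giving N_k = 1 + N_{k-1}^2.
N_0 = 1
N_1 = 1 + 1^2 = 2
N_2 = 1 + 2^2 = 5
N_3 = 1 + 5^2 = 26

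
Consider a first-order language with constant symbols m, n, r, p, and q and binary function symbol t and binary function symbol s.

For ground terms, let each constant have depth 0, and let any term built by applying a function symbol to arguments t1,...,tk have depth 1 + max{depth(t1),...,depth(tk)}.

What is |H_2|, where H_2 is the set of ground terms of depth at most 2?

If N_k denotes the number of depth-≤k ground terms, the 5 constants give N_0 = 5, and each function symbol of arity r contributes N_{k-1}^r new terms at level k: N_k = 5 + N_{k-1}^2 + N_{k-1}^2.
N_0 = 5
N_1 = 5 + 5^2 + 5^2 = 55
N_2 = 5 + 55^2 + 55^2 = 6055

6055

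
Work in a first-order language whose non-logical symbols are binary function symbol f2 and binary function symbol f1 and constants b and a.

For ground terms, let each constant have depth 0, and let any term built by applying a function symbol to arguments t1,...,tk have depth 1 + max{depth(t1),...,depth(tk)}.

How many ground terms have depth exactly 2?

Write N_k for the number of ground terms of depth ≤ k. A term of depth ≤ k is either a constant or a function symbol applied to arguments of depth ≤ k−1, so N_k = 2 + N_{k-1}^2 + N_{k-1}^2.
N_0 = 2
N_1 = 2 + 2^2 + 2^2 = 10
N_2 = 2 + 10^2 + 10^2 = 202
Terms of depth exactly 2: N_2 − N_1 = 202 − 10 = 192.

192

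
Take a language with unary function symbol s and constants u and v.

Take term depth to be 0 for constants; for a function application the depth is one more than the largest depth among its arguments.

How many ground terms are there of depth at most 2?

Let N_k count ground terms of depth at most k. Each non-constant term of depth ≤ k is some function symbol applied to depth-≤(k−1) arguments, giving N_k = 2 + N_{k-1}.
N_0 = 2
N_1 = 2 + 2 = 4
N_2 = 2 + 4 = 6

6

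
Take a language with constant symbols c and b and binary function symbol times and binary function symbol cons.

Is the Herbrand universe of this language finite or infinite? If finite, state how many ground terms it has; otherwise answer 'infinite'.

infinite

The signature has at least one function symbol (times, arity 2) and at least one constant (c).
Iterating times gives infinitely many distinct ground terms: c, times(c, c), times(times(c, c), times(c, c)), ...
So the Herbrand universe is infinite.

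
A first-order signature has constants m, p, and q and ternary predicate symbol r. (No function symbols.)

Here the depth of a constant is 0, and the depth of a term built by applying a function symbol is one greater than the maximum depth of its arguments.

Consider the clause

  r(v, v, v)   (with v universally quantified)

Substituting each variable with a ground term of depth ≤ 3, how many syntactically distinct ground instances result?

Ground terms of depth ≤ 3:
  With no function symbols every ground term is a constant, so there are exactly 3 ground terms at every depth bound.
  N_0 = 3
  N_1 = 3
  N_2 = 3
  N_3 = 3
So there are 3 ground terms available for substitution.
There is 1 variable to instantiate (v),  occurring in at least one literal, so different choices give different ground instances.
Number of ground instances = 3.

3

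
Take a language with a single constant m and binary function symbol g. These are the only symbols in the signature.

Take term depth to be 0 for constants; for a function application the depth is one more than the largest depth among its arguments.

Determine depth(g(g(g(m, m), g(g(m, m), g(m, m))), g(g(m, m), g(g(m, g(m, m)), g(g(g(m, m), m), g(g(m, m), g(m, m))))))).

6

depth(g(m, m)) = 1 + max(0, 0) = 1
depth(g(g(m, m), g(m, m))) = 1 + max(1, 1) = 2
depth(g(g(m, m), g(g(m, m), g(m, m)))) = 1 + max(1, 2) = 3
depth(g(m, g(m, m))) = 1 + max(0, 1) = 2
depth(g(g(m, m), m)) = 1 + max(1, 0) = 2
depth(g(g(g(m, m), m), g(g(m, m), g(m, m)))) = 1 + max(2, 2) = 3
depth(g(g(m, g(m, m)), g(g(g(m, m), m), g(g(m, m), g(m, m))))) = 1 + max(2, 3) = 4
depth(g(g(m, m), g(g(m, g(m, m)), g(g(g(m, m), m), g(g(m, m), g(m, m)))))) = 1 + max(1, 4) = 5
depth(g(g(g(m, m), g(g(m, m), g(m, m))), g(g(m, m), g(g(m, g(m, m)), g(g(g(m, m), m), g(g(m, m), g(m, m))))))) = 1 + max(3, 5) = 6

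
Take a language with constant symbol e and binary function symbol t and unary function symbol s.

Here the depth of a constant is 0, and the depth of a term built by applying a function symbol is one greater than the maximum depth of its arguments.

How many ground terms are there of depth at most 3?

If N_k denotes the number of depth-≤k ground terms, the 1 constant gives N_0 = 1, and each function symbol of arity r contributes N_{k-1}^r new terms at level k: N_k = 1 + N_{k-1}^2 + N_{k-1}.
N_0 = 1
N_1 = 1 + 1^2 + 1 = 3
N_2 = 1 + 3^2 + 3 = 13
N_3 = 1 + 13^2 + 13 = 183

183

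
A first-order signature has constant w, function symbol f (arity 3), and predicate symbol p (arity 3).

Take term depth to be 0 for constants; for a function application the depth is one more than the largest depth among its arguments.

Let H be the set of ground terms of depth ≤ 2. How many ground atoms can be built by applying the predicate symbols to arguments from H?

First count ground terms of depth ≤ 2.
If N_k denotes the number of depth-≤k ground terms, the 1 constant gives N_0 = 1, and each function symbol of arity r contributes N_{k-1}^r new terms at level k: N_k = 1 + N_{k-1}^3.
N_0 = 1
N_1 = 1 + 1^3 = 2
N_2 = 1 + 2^3 = 9
Explicitly: w, f(w, w, w), f(w, w, f(w, w, w)), f(w, f(w, w, w), w), f(w, f(w, w, w), f(w, w, w)), f(f(w, w, w), w, w), f(f(w, w, w), w, f(w, w, w)), f(f(w, w, w), f(w, w, w), w), f(f(w, w, w), f(w, w, w), f(w, w, w)).
So |H| = 9.
For each predicate symbol, the number of ground atoms is |H| raised to its arity; summing:
  p: 9^3 = 729
Total ground atoms: 729.

729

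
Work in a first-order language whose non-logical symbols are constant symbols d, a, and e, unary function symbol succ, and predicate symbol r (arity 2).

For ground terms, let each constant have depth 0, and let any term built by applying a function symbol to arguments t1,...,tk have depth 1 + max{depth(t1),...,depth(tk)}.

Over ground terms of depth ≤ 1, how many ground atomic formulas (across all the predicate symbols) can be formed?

First count ground terms of depth ≤ 1.
Write N_k for the number of ground terms of depth ≤ k. A term of depth ≤ k is either a constant or a function symbol applied to arguments of depth ≤ k−1, so N_k = 3 + N_{k-1}.
N_0 = 3
N_1 = 3 + 3 = 6
Explicitly: d, a, e, succ(d), succ(a), succ(e).
So |H| = 6.
A ground atom is a predicate applied to a tuple of terms from H, so the count is the sum over predicates of |H|^arity:
  r: 6^2 = 36
Total ground atoms: 36.

36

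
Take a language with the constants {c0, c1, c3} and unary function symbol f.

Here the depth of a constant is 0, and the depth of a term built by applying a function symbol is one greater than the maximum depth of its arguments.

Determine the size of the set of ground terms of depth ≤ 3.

Write N_k for the number of ground terms of depth ≤ k. A term of depth ≤ k is either a constant or a function symbol applied to arguments of depth ≤ k−1, so N_k = 3 + N_{k-1}.
N_0 = 3
N_1 = 3 + 3 = 6
N_2 = 3 + 6 = 9
N_3 = 3 + 9 = 12
Explicitly: c0, c1, c3, f(c0), f(c1), f(c3), f(f(c0)), f(f(c1)), f(f(c3)), f(f(f(c0))), f(f(f(c1))), f(f(f(c3))).

12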